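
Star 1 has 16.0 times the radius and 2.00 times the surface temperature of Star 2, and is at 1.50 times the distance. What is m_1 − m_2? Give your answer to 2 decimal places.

-8.15

L_1/L_2 = (16.0)²(2.00)⁴ = 4096.
F_1/F_2 = (L_1/L_2)/(d_1/d_2)² = 4096/2.250 = 1820.
m_1 − m_2 = −2.5 log₁₀(1820) = -8.15.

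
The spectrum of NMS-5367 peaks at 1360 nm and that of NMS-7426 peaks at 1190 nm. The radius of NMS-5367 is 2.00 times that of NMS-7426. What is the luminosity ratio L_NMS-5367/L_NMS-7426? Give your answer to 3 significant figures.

Wien's law gives T ∝ 1/λ_max, so T_NMS-5367/T_NMS-7426 = λ_NMS-7426/λ_NMS-5367 = 1190/1360 = 0.8750.
Then L ∝ R²T⁴ gives L_NMS-5367/L_NMS-7426 = (2.00)² × (0.8750)⁴ = 4.000 × 0.5862 = 2.345.

2.34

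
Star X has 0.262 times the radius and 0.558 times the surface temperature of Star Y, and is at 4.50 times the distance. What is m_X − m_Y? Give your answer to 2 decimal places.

L_X/L_Y = (0.262)²(0.558)⁴ = 0.006655.
F_X/F_Y = (L_X/L_Y)/(d_X/d_Y)² = 0.006655/20.25 = 3.286×10^-4.
m_X − m_Y = −2.5 log₁₀(3.286×10^-4) = 8.71.

8.71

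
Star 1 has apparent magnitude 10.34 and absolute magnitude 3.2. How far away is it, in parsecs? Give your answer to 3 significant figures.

m − M = 5 log₁₀(d/10 pc)
10.34 − (3.2) = 7.14 = 5 log₁₀(d/10)
d = 10 × 10^(7.14/5) = 10 × 10^1.428 = 267.9 pc.

268 pc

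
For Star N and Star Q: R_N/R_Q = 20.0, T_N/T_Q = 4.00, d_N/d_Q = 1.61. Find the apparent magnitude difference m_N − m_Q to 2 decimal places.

L_N/L_Q = (20.0)²(4.00)⁴ = 1.024×10^5.
F_N/F_Q = (L_N/L_Q)/(d_N/d_Q)² = 1.024×10^5/2.592 = 3.950×10^4.
m_N − m_Q = −2.5 log₁₀(3.950×10^4) = -11.49.

-11.49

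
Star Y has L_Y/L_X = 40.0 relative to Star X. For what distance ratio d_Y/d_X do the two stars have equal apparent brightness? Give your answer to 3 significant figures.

Equal flux requires L_Y/d_Y² = L_X/d_X², so d_Y/d_X = √(L_Y/L_X)
= √(40.0) = 6.325.

6.32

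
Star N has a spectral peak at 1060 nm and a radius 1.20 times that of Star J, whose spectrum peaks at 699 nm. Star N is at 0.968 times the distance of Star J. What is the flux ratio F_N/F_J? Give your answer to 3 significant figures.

Wien's law: T_N/T_J = λ_J/λ_N = 699/1060 = 0.6594.
L_N/L_J = (R_N/R_J)²(T_N/T_J)⁴ = (1.20)²(0.6594)⁴ = 0.2723.
F_N/F_J = (L_N/L_J)/(d_N/d_J)² = 0.2723/(0.968)² = 0.2906.

0.291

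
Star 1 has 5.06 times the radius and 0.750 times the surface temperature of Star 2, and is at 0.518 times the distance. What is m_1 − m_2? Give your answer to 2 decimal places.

L_1/L_2 = (5.06)²(0.750)⁴ = 8.101.
F_1/F_2 = (L_1/L_2)/(d_1/d_2)² = 8.101/0.2683 = 30.19.
m_1 − m_2 = −2.5 log₁₀(30.19) = -3.70.

-3.70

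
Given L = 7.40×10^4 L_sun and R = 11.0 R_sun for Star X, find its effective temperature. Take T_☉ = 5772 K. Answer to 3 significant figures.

T/T_☉ = (L/L_☉)^(1/4) / (R/R_☉)^(1/2)
T = 5772 × (7.40×10^4)^(1/4) / √(11.0) = 5772 × 16.49 / 3.317 = 2.870×10^4 K.

2.87×10^4 K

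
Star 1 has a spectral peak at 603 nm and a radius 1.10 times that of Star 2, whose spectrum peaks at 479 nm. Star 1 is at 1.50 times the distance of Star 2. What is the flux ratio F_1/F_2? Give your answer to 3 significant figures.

0.214

Wien's law: T_1/T_2 = λ_2/λ_1 = 479/603 = 0.7944.
L_1/L_2 = (R_1/R_2)²(T_1/T_2)⁴ = (1.10)²(0.7944)⁴ = 0.4818.
F_1/F_2 = (L_1/L_2)/(d_1/d_2)² = 0.4818/(1.50)² = 0.2141.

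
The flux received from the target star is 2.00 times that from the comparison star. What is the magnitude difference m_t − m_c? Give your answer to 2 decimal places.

-0.75

m_t − m_c = −2.5 log₁₀(F_t/F_c) = −2.5 log₁₀(2.00) = −2.5 × (0.301) = -0.753.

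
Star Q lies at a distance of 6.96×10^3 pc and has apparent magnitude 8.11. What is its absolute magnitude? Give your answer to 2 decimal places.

M = m − 5 log₁₀(d/10 pc) = 8.11 − 5 log₁₀(6.96×10^3/10)
  = 8.11 − 5 × 2.843 = 8.11 − 14.21 = -6.10.

-6.10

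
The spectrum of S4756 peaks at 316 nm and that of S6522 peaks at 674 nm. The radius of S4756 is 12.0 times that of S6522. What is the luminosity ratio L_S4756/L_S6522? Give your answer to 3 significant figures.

Wien's law gives T ∝ 1/λ_max, so T_S4756/T_S6522 = λ_S6522/λ_S4756 = 674/316 = 2.133.
Then L ∝ R²T⁴ gives L_S4756/L_S6522 = (12.0)² × (2.133)⁴ = 144.0 × 20.70 = 2980.

2.98×10^3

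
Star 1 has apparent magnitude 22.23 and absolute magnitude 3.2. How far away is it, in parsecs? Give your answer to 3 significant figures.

6.40×10^4 pc

m − M = 5 log₁₀(d/10 pc)
22.23 − (3.2) = 19.03 = 5 log₁₀(d/10)
d = 10 × 10^(19.03/5) = 10 × 10^3.806 = 6.397×10^4 pc.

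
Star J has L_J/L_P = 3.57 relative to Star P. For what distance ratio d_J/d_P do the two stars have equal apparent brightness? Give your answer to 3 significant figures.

Equal flux requires L_J/d_J² = L_P/d_P², so d_J/d_P = √(L_J/L_P)
= √(3.57) = 1.889.

1.89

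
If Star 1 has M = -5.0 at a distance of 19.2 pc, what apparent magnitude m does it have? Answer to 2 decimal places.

-3.58

m = M + 5 log₁₀(d/10 pc) = -5.0 + 5 log₁₀(19.2/10)
  = -5.0 + 5 × 0.283 = -5.0 + 1.42 = -3.58.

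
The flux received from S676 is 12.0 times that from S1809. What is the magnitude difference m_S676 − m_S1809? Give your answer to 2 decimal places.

-2.70

m_S676 − m_S1809 = −2.5 log₁₀(F_S676/F_S1809) = −2.5 log₁₀(12.0) = −2.5 × (1.079) = -2.698.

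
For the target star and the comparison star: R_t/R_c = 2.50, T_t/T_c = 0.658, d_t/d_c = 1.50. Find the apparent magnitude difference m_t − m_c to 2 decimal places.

L_t/L_c = (2.50)²(0.658)⁴ = 1.172.
F_t/F_c = (L_t/L_c)/(d_t/d_c)² = 1.172/2.250 = 0.5207.
m_t − m_c = −2.5 log₁₀(0.5207) = 0.71.

0.71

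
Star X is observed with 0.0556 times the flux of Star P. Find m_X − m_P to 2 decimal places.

m_X − m_P = −2.5 log₁₀(F_X/F_P) = −2.5 log₁₀(0.0556) = −2.5 × (-1.255) = 3.137.

3.14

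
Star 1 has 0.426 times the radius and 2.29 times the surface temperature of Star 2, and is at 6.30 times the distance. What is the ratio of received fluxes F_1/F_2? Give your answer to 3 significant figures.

L_1/L_2 = (R_1/R_2)²(T_1/T_2)⁴ = (0.426)² × (2.29)⁴ = 4.991.
F_1/F_2 = (L_1/L_2)/(d_1/d_2)² = 4.991 / (6.30)² = 0.1257.

0.126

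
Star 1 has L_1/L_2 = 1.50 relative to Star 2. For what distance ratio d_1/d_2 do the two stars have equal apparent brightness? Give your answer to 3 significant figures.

Equal flux requires L_1/d_1² = L_2/d_2², so d_1/d_2 = √(L_1/L_2)
= √(1.50) = 1.225.

1.22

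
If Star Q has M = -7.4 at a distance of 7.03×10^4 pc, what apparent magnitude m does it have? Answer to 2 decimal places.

11.83

m = M + 5 log₁₀(d/10 pc) = -7.4 + 5 log₁₀(7.03×10^4/10)
  = -7.4 + 5 × 3.847 = -7.4 + 19.23 = 11.83.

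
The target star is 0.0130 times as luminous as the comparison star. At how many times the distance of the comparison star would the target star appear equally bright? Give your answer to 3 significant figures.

0.114

Equal flux requires L_t/d_t² = L_c/d_c², so d_t/d_c = √(L_t/L_c)
= √(0.0130) = 0.1140.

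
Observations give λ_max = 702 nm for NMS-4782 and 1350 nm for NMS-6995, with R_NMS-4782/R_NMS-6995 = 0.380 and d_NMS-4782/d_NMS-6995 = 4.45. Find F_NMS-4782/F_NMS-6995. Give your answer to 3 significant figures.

0.0997

Wien's law: T_NMS-4782/T_NMS-6995 = λ_NMS-6995/λ_NMS-4782 = 1350/702 = 1.923.
L_NMS-4782/L_NMS-6995 = (R_NMS-4782/R_NMS-6995)²(T_NMS-4782/T_NMS-6995)⁴ = (0.380)²(1.923)⁴ = 1.975.
F_NMS-4782/F_NMS-6995 = (L_NMS-4782/L_NMS-6995)/(d_NMS-4782/d_NMS-6995)² = 1.975/(4.45)² = 0.09973.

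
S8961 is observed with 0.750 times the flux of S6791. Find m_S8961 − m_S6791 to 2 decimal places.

m_S8961 − m_S6791 = −2.5 log₁₀(F_S8961/F_S6791) = −2.5 log₁₀(0.750) = −2.5 × (-0.125) = 0.312.

0.31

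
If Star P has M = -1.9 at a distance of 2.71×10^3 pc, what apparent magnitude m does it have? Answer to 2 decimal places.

10.26

m = M + 5 log₁₀(d/10 pc) = -1.9 + 5 log₁₀(2.71×10^3/10)
  = -1.9 + 5 × 2.433 = -1.9 + 12.16 = 10.26.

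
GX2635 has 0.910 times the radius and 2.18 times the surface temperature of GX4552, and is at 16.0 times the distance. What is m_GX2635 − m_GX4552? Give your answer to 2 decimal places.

2.84

L_GX2635/L_GX4552 = (0.910)²(2.18)⁴ = 18.70.
F_GX2635/F_GX4552 = (L_GX2635/L_GX4552)/(d_GX2635/d_GX4552)² = 18.70/256.0 = 0.07306.
m_GX2635 − m_GX4552 = −2.5 log₁₀(0.07306) = 2.84.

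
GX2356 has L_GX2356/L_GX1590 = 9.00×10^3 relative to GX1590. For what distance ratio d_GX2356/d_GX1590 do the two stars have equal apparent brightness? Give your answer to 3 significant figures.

94.9

Equal flux requires L_GX2356/d_GX2356² = L_GX1590/d_GX1590², so d_GX2356/d_GX1590 = √(L_GX2356/L_GX1590)
= √(9.00×10^3) = 94.87.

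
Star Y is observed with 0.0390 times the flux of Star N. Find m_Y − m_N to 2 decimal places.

3.52

m_Y − m_N = −2.5 log₁₀(F_Y/F_N) = −2.5 log₁₀(0.0390) = −2.5 × (-1.409) = 3.522.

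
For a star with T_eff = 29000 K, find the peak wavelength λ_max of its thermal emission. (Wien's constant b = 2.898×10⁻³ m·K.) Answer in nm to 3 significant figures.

λ_max = b/T = 2.898×10⁻³ / 29000 = 9.99×10^-8 m = 99.93 nm.

99.9 nm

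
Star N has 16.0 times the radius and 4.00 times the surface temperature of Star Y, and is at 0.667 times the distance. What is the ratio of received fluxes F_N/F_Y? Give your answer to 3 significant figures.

L_N/L_Y = (R_N/R_Y)²(T_N/T_Y)⁴ = (16.0)² × (4.00)⁴ = 6.554×10^4.
F_N/F_Y = (L_N/L_Y)/(d_N/d_Y)² = 6.554×10^4 / (0.667)² = 1.473×10^5.

1.47×10^5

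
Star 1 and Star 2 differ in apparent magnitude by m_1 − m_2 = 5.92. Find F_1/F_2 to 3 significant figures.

F_1/F_2 = 10^(−(m_1 − m_2)/2.5) = 10^(-5.92/2.5) = 10^-2.368 = 0.004285.

0.00429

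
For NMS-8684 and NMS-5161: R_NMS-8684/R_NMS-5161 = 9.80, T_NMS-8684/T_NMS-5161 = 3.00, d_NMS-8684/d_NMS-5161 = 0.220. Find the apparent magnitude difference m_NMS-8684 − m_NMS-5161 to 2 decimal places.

L_NMS-8684/L_NMS-5161 = (9.80)²(3.00)⁴ = 7779.
F_NMS-8684/F_NMS-5161 = (L_NMS-8684/L_NMS-5161)/(d_NMS-8684/d_NMS-5161)² = 7779/0.04840 = 1.607×10^5.
m_NMS-8684 − m_NMS-5161 = −2.5 log₁₀(1.607×10^5) = -13.02.

-13.02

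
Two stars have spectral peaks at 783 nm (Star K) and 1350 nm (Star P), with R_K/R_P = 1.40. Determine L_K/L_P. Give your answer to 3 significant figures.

17.3

Wien's law gives T ∝ 1/λ_max, so T_K/T_P = λ_P/λ_K = 1350/783 = 1.724.
Then L ∝ R²T⁴ gives L_K/L_P = (1.40)² × (1.724)⁴ = 1.960 × 8.837 = 17.32.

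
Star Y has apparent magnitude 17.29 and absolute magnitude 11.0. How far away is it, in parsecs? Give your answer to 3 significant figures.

m − M = 5 log₁₀(d/10 pc)
17.29 − (11.0) = 6.29 = 5 log₁₀(d/10)
d = 10 × 10^(6.29/5) = 10 × 10^1.258 = 181.1 pc.

181 pc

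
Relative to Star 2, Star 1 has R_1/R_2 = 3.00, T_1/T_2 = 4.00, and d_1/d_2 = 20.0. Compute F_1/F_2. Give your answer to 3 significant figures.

5.76

L_1/L_2 = (R_1/R_2)²(T_1/T_2)⁴ = (3.00)² × (4.00)⁴ = 2304.
F_1/F_2 = (L_1/L_2)/(d_1/d_2)² = 2304 / (20.0)² = 5.760.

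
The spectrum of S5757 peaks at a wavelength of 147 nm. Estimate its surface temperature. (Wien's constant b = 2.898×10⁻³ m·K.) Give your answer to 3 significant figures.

T = b/λ_max = 2.898×10⁻³ / (147×10⁻⁹) = 1.971×10^4 K.

1.97×10^4 K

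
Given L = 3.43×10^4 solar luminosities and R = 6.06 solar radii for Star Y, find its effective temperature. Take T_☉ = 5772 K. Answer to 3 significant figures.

3.19×10^4 K

T/T_☉ = (L/L_☉)^(1/4) / (R/R_☉)^(1/2)
T = 5772 × (3.43×10^4)^(1/4) / √(6.06) = 5772 × 13.61 / 2.462 = 3.191×10^4 K.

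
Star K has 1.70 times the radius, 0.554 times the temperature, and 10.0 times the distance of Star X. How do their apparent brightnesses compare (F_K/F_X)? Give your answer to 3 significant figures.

0.00272

L_K/L_X = (R_K/R_X)²(T_K/T_X)⁴ = (1.70)² × (0.554)⁴ = 0.2722.
F_K/F_X = (L_K/L_X)/(d_K/d_X)² = 0.2722 / (10.0)² = 0.002722.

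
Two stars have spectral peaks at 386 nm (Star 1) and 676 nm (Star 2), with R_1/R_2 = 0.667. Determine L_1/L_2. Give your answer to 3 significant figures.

4.18

Wien's law gives T ∝ 1/λ_max, so T_1/T_2 = λ_2/λ_1 = 676/386 = 1.751.
Then L ∝ R²T⁴ gives L_1/L_2 = (0.667)² × (1.751)⁴ = 0.4449 × 9.407 = 4.185.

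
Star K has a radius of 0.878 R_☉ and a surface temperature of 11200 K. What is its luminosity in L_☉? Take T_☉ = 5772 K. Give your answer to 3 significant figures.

10.9 L_☉

L/L_☉ = (R/R_☉)² (T/T_☉)⁴ = (0.878)² × (11200/5772)⁴
       = 0.7709 × (1.940)⁴ = 0.7709 × 14.18 = 10.93.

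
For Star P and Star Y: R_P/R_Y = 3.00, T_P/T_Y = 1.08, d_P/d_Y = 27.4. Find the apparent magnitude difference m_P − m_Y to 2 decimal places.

L_P/L_Y = (3.00)²(1.08)⁴ = 12.24.
F_P/F_Y = (L_P/L_Y)/(d_P/d_Y)² = 12.24/750.8 = 0.01631.
m_P − m_Y = −2.5 log₁₀(0.01631) = 4.47.

4.47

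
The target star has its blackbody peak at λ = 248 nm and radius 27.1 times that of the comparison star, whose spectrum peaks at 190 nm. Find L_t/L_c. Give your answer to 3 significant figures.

Wien's law gives T ∝ 1/λ_max, so T_t/T_c = λ_c/λ_t = 190/248 = 0.7661.
Then L ∝ R²T⁴ gives L_t/L_c = (27.1)² × (0.7661)⁴ = 734.4 × 0.3445 = 253.0.

253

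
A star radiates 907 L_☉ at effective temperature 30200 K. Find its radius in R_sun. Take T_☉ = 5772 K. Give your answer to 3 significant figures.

R/R_☉ = √(L/L_☉) / (T/T_☉)² = √(907) / (5.232)²
       = 30.12 / 27.38 = 1.100.

1.10 R_sun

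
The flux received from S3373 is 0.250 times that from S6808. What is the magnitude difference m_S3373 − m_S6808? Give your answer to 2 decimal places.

1.51

m_S3373 − m_S6808 = −2.5 log₁₀(F_S3373/F_S6808) = −2.5 log₁₀(0.250) = −2.5 × (-0.602) = 1.505.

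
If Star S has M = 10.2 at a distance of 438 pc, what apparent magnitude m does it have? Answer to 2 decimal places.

m = M + 5 log₁₀(d/10 pc) = 10.2 + 5 log₁₀(438/10)
  = 10.2 + 5 × 1.641 = 10.2 + 8.21 = 18.41.

18.41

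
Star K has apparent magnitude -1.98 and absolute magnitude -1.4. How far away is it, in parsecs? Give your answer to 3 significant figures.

m − M = 5 log₁₀(d/10 pc)
-1.98 − (-1.4) = -0.58 = 5 log₁₀(d/10)
d = 10 × 10^(-0.58/5) = 10 × 10^-0.116 = 7.656 pc.

7.66 pc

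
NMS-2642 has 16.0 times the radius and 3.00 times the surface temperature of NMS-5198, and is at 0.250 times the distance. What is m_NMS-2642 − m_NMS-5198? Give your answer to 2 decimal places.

L_NMS-2642/L_NMS-5198 = (16.0)²(3.00)⁴ = 2.074×10^4.
F_NMS-2642/F_NMS-5198 = (L_NMS-2642/L_NMS-5198)/(d_NMS-2642/d_NMS-5198)² = 2.074×10^4/0.06250 = 3.318×10^5.
m_NMS-2642 − m_NMS-5198 = −2.5 log₁₀(3.318×10^5) = -13.80.

-13.80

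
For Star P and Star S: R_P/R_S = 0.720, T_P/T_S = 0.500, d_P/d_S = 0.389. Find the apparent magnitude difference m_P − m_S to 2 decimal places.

L_P/L_S = (0.720)²(0.500)⁴ = 0.03240.
F_P/F_S = (L_P/L_S)/(d_P/d_S)² = 0.03240/0.1513 = 0.2141.
m_P − m_S = −2.5 log₁₀(0.2141) = 1.67.

1.67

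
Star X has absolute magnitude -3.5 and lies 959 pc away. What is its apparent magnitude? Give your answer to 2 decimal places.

6.41

m = M + 5 log₁₀(d/10 pc) = -3.5 + 5 log₁₀(959/10)
  = -3.5 + 5 × 1.982 = -3.5 + 9.91 = 6.41.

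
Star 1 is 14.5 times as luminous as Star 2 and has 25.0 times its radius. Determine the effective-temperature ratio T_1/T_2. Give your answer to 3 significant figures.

L ∝ R²T⁴ gives T ∝ (L/R²)^(1/4), so
T_1/T_2 = (14.5 / 25.0²)^(1/4) = (0.02320)^(1/4) = 0.3903.

0.390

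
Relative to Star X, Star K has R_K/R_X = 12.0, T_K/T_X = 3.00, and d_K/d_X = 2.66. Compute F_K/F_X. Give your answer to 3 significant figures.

L_K/L_X = (R_K/R_X)²(T_K/T_X)⁴ = (12.0)² × (3.00)⁴ = 1.166×10^4.
F_K/F_X = (L_K/L_X)/(d_K/d_X)² = 1.166×10^4 / (2.66)² = 1648.

1.65×10^3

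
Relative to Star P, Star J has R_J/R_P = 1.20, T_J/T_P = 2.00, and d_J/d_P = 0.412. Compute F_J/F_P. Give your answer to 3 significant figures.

L_J/L_P = (R_J/R_P)²(T_J/T_P)⁴ = (1.20)² × (2.00)⁴ = 23.04.
F_J/F_P = (L_J/L_P)/(d_J/d_P)² = 23.04 / (0.412)² = 135.7.

136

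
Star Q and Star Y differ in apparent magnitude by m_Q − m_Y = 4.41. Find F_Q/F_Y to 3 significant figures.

F_Q/F_Y = 10^(−(m_Q − m_Y)/2.5) = 10^(-4.41/2.5) = 10^-1.764 = 0.01722.

0.0172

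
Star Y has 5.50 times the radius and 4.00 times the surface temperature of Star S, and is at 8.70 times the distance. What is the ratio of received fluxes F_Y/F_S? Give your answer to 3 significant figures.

102

L_Y/L_S = (R_Y/R_S)²(T_Y/T_S)⁴ = (5.50)² × (4.00)⁴ = 7744.
F_Y/F_S = (L_Y/L_S)/(d_Y/d_S)² = 7744 / (8.70)² = 102.3.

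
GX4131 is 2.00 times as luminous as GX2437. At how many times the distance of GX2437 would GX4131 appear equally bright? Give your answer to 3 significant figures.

1.41

Equal flux requires L_GX4131/d_GX4131² = L_GX2437/d_GX2437², so d_GX4131/d_GX2437 = √(L_GX4131/L_GX2437)
= √(2.00) = 1.414.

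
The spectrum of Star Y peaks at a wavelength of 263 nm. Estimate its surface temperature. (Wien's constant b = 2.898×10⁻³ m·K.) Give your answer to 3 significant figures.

1.10×10^4 K

T = b/λ_max = 2.898×10⁻³ / (263×10⁻⁹) = 1.102×10^4 K.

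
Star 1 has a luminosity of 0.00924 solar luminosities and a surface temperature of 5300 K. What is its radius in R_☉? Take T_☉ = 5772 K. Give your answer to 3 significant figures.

R/R_☉ = √(L/L_☉) / (T/T_☉)² = √(0.00924) / (0.9182)²
       = 0.09612 / 0.8431 = 0.1140.

0.114 R_☉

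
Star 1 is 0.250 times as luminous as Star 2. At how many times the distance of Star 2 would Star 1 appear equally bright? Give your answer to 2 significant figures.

0.50

Equal flux requires L_1/d_1² = L_2/d_2², so d_1/d_2 = √(L_1/L_2)
= √(0.250) = 0.5000.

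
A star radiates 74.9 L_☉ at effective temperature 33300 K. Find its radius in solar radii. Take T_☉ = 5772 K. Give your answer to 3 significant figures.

R/R_☉ = √(L/L_☉) / (T/T_☉)² = √(74.9) / (5.769)²
       = 8.654 / 33.28 = 0.2600.

0.260 solar radii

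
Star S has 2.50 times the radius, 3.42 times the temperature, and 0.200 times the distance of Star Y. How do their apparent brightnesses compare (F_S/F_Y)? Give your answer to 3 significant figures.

2.14×10^4

L_S/L_Y = (R_S/R_Y)²(T_S/T_Y)⁴ = (2.50)² × (3.42)⁴ = 855.0.
F_S/F_Y = (L_S/L_Y)/(d_S/d_Y)² = 855.0 / (0.200)² = 2.138×10^4.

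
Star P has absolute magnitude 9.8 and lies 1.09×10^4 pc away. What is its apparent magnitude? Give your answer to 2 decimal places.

m = M + 5 log₁₀(d/10 pc) = 9.8 + 5 log₁₀(1.09×10^4/10)
  = 9.8 + 5 × 3.037 = 9.8 + 15.19 = 24.99.

24.99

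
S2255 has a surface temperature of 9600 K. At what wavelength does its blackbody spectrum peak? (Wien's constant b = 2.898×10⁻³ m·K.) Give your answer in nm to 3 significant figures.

λ_max = b/T = 2.898×10⁻³ / 9600 = 3.02×10^-7 m = 301.9 nm.

302 nm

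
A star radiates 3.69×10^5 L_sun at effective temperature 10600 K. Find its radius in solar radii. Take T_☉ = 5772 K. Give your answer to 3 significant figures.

R/R_☉ = √(L/L_☉) / (T/T_☉)² = √(3.69×10^5) / (1.836)²
       = 607.5 / 3.373 = 180.1.

180 solar radii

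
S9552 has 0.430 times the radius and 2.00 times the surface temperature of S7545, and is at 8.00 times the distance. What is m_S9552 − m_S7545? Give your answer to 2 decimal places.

3.34

L_S9552/L_S7545 = (0.430)²(2.00)⁴ = 2.958.
F_S9552/F_S7545 = (L_S9552/L_S7545)/(d_S9552/d_S7545)² = 2.958/64.00 = 0.04622.
m_S9552 − m_S7545 = −2.5 log₁₀(0.04622) = 3.34.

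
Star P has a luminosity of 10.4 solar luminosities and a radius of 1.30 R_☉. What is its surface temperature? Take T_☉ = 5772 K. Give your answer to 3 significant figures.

T/T_☉ = (L/L_☉)^(1/4) / (R/R_☉)^(1/2)
T = 5772 × (10.4)^(1/4) / √(1.30) = 5772 × 1.796 / 1.140 = 9091 K.

9.09×10^3 K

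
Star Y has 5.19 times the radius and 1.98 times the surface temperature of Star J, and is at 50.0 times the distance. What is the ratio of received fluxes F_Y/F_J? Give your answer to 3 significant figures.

0.166

L_Y/L_J = (R_Y/R_J)²(T_Y/T_J)⁴ = (5.19)² × (1.98)⁴ = 414.0.
F_Y/F_J = (L_Y/L_J)/(d_Y/d_J)² = 414.0 / (50.0)² = 0.1656.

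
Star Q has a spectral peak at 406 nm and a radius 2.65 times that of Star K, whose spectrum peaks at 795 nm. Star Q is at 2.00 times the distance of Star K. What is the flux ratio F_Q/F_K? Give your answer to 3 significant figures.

25.8

Wien's law: T_Q/T_K = λ_K/λ_Q = 795/406 = 1.958.
L_Q/L_K = (R_Q/R_K)²(T_Q/T_K)⁴ = (2.65)²(1.958)⁴ = 103.2.
F_Q/F_K = (L_Q/L_K)/(d_Q/d_K)² = 103.2/(2.00)² = 25.81.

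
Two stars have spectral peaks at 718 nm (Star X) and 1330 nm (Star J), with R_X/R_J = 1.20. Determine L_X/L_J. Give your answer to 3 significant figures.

17.0

Wien's law gives T ∝ 1/λ_max, so T_X/T_J = λ_J/λ_X = 1330/718 = 1.852.
Then L ∝ R²T⁴ gives L_X/L_J = (1.20)² × (1.852)⁴ = 1.440 × 11.77 = 16.95.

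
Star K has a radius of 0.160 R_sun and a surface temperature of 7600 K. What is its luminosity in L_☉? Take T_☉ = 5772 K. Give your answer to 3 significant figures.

0.0769 L_☉

L/L_☉ = (R/R_☉)² (T/T_☉)⁴ = (0.160)² × (7600/5772)⁴
       = 0.02560 × (1.317)⁴ = 0.02560 × 3.006 = 0.07695.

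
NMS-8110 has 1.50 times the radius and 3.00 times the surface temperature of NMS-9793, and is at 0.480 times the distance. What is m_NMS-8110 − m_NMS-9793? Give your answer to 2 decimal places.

-7.25

L_NMS-8110/L_NMS-9793 = (1.50)²(3.00)⁴ = 182.2.
F_NMS-8110/F_NMS-9793 = (L_NMS-8110/L_NMS-9793)/(d_NMS-8110/d_NMS-9793)² = 182.2/0.2304 = 791.0.
m_NMS-8110 − m_NMS-9793 = −2.5 log₁₀(791.0) = -7.25.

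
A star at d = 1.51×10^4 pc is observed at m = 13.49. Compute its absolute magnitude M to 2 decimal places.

M = m − 5 log₁₀(d/10 pc) = 13.49 − 5 log₁₀(1.51×10^4/10)
  = 13.49 − 5 × 3.179 = 13.49 − 15.89 = -2.40.

-2.40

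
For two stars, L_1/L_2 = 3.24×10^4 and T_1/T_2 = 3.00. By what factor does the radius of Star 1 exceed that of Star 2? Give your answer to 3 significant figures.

L ∝ R²T⁴ gives R ∝ √L / T², so
R_1/R_2 = √(3.24×10^4) / (3.00)² = 180.0 / 9.000 = 20.00.

20.0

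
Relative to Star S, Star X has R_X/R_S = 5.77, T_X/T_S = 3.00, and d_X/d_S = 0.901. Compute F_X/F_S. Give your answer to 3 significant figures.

3.32×10^3

L_X/L_S = (R_X/R_S)²(T_X/T_S)⁴ = (5.77)² × (3.00)⁴ = 2697.
F_X/F_S = (L_X/L_S)/(d_X/d_S)² = 2697 / (0.901)² = 3322.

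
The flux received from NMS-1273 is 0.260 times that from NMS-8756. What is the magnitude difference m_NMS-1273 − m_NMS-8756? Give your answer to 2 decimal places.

m_NMS-1273 − m_NMS-8756 = −2.5 log₁₀(F_NMS-1273/F_NMS-8756) = −2.5 log₁₀(0.260) = −2.5 × (-0.585) = 1.463.

1.46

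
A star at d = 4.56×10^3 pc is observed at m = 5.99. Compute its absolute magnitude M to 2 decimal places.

M = m − 5 log₁₀(d/10 pc) = 5.99 − 5 log₁₀(4.56×10^3/10)
  = 5.99 − 5 × 2.659 = 5.99 − 13.29 = -7.30.

-7.30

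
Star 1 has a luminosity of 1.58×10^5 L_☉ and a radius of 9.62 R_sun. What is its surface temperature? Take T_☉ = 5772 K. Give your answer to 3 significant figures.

T/T_☉ = (L/L_☉)^(1/4) / (R/R_☉)^(1/2)
T = 5772 × (1.58×10^5)^(1/4) / √(9.62) = 5772 × 19.94 / 3.102 = 3.710×10^4 K.

3.71×10^4 K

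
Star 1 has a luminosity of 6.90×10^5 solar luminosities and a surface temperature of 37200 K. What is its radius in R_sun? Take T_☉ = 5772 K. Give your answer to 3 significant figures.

R/R_☉ = √(L/L_☉) / (T/T_☉)² = √(6.90×10^5) / (6.445)²
       = 830.7 / 41.54 = 20.00.

20.0 R_sun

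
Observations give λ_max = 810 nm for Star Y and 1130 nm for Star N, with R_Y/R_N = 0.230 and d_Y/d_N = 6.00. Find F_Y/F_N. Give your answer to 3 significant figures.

Wien's law: T_Y/T_N = λ_N/λ_Y = 1130/810 = 1.395.
L_Y/L_N = (R_Y/R_N)²(T_Y/T_N)⁴ = (0.230)²(1.395)⁴ = 0.2004.
F_Y/F_N = (L_Y/L_N)/(d_Y/d_N)² = 0.2004/(6.00)² = 0.005566.

0.00557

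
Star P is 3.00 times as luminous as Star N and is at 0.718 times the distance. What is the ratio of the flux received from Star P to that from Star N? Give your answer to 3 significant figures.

F = L/(4πd²), so F_P/F_N = (L_P/L_N) / (d_P/d_N)²
= 3.00 / (0.718)² = 3.00 / 0.5155 = 5.819.

5.82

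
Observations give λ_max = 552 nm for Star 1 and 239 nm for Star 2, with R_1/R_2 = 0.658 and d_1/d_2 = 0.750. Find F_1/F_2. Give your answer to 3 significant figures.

0.0270

Wien's law: T_1/T_2 = λ_2/λ_1 = 239/552 = 0.4330.
L_1/L_2 = (R_1/R_2)²(T_1/T_2)⁴ = (0.658)²(0.4330)⁴ = 0.01522.
F_1/F_2 = (L_1/L_2)/(d_1/d_2)² = 0.01522/(0.750)² = 0.02705.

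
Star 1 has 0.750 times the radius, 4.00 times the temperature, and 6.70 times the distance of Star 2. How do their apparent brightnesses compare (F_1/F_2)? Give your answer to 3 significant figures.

3.21

L_1/L_2 = (R_1/R_2)²(T_1/T_2)⁴ = (0.750)² × (4.00)⁴ = 144.0.
F_1/F_2 = (L_1/L_2)/(d_1/d_2)² = 144.0 / (6.70)² = 3.208.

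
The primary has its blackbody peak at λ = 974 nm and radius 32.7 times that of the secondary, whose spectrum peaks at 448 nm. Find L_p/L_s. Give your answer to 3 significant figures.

47.9

Wien's law gives T ∝ 1/λ_max, so T_p/T_s = λ_s/λ_p = 448/974 = 0.4600.
Then L ∝ R²T⁴ gives L_p/L_s = (32.7)² × (0.4600)⁴ = 1069 × 0.04476 = 47.86.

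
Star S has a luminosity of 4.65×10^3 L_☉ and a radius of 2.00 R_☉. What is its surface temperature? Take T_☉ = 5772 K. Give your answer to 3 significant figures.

T/T_☉ = (L/L_☉)^(1/4) / (R/R_☉)^(1/2)
T = 5772 × (4.65×10^3)^(1/4) / √(2.00) = 5772 × 8.258 / 1.414 = 3.370×10^4 K.

3.37×10^4 K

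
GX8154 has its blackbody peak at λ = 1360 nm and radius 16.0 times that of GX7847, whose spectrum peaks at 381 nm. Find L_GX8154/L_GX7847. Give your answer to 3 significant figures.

Wien's law gives T ∝ 1/λ_max, so T_GX8154/T_GX7847 = λ_GX7847/λ_GX8154 = 381/1360 = 0.2801.
Then L ∝ R²T⁴ gives L_GX8154/L_GX7847 = (16.0)² × (0.2801)⁴ = 256.0 × 0.006159 = 1.577.

1.58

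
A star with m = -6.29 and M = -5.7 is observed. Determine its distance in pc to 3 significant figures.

m − M = 5 log₁₀(d/10 pc)
-6.29 − (-5.7) = -0.59 = 5 log₁₀(d/10)
d = 10 × 10^(-0.59/5) = 10 × 10^-0.118 = 7.621 pc.

7.62 pc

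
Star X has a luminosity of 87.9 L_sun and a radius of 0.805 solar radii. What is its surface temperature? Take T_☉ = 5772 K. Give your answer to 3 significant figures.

T/T_☉ = (L/L_☉)^(1/4) / (R/R_☉)^(1/2)
T = 5772 × (87.9)^(1/4) / √(0.805) = 5772 × 3.062 / 0.8972 = 1.970×10^4 K.

1.97×10^4 K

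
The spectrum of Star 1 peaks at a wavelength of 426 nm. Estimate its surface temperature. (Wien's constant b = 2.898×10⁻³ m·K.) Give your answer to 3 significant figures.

T = b/λ_max = 2.898×10⁻³ / (426×10⁻⁹) = 6803 K.

6.80×10^3 K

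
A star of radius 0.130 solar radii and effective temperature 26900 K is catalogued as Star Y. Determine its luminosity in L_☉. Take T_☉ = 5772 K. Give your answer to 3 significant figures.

7.97 L_☉

L/L_☉ = (R/R_☉)² (T/T_☉)⁴ = (0.130)² × (26900/5772)⁴
       = 0.01690 × (4.660)⁴ = 0.01690 × 471.7 = 7.972.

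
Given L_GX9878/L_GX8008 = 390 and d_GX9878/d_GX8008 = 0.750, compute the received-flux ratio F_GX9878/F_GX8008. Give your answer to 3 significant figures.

F = L/(4πd²), so F_GX9878/F_GX8008 = (L_GX9878/L_GX8008) / (d_GX9878/d_GX8008)²
= 390 / (0.750)² = 390 / 0.5625 = 693.3.

693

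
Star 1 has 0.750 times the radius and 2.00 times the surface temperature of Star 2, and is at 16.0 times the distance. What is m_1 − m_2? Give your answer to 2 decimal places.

L_1/L_2 = (0.750)²(2.00)⁴ = 9.000.
F_1/F_2 = (L_1/L_2)/(d_1/d_2)² = 9.000/256.0 = 0.03516.
m_1 − m_2 = −2.5 log₁₀(0.03516) = 3.63.

3.63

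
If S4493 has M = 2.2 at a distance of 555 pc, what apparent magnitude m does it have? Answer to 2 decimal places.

10.92

m = M + 5 log₁₀(d/10 pc) = 2.2 + 5 log₁₀(555/10)
  = 2.2 + 5 × 1.744 = 2.2 + 8.72 = 10.92.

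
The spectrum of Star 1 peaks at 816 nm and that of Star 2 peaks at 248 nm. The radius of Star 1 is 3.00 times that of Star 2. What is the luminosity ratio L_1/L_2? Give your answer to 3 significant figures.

Wien's law gives T ∝ 1/λ_max, so T_1/T_2 = λ_2/λ_1 = 248/816 = 0.3039.
Then L ∝ R²T⁴ gives L_1/L_2 = (3.00)² × (0.3039)⁴ = 9.000 × 0.008532 = 0.07679.

0.0768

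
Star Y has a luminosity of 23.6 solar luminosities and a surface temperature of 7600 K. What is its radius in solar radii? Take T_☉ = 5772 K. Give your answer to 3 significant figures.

R/R_☉ = √(L/L_☉) / (T/T_☉)² = √(23.6) / (1.317)²
       = 4.858 / 1.734 = 2.802.

2.80 solar radii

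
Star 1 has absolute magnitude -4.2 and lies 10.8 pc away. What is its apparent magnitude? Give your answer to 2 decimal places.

m = M + 5 log₁₀(d/10 pc) = -4.2 + 5 log₁₀(10.8/10)
  = -4.2 + 5 × 0.033 = -4.2 + 0.17 = -4.03.

-4.03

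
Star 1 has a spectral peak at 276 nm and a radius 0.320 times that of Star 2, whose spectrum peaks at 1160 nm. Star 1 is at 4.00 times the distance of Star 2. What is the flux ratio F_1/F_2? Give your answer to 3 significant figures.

2.00

Wien's law: T_1/T_2 = λ_2/λ_1 = 1160/276 = 4.203.
L_1/L_2 = (R_1/R_2)²(T_1/T_2)⁴ = (0.320)²(4.203)⁴ = 31.95.
F_1/F_2 = (L_1/L_2)/(d_1/d_2)² = 31.95/(4.00)² = 1.997.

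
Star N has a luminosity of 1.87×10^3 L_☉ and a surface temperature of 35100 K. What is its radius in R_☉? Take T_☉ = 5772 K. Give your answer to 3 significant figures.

1.17 R_☉

R/R_☉ = √(L/L_☉) / (T/T_☉)² = √(1.87×10^3) / (6.081)²
       = 43.24 / 36.98 = 1.169.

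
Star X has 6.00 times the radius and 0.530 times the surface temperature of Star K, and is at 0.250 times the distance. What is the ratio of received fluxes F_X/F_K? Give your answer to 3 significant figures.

45.4

L_X/L_K = (R_X/R_K)²(T_X/T_K)⁴ = (6.00)² × (0.530)⁴ = 2.841.
F_X/F_K = (L_X/L_K)/(d_X/d_K)² = 2.841 / (0.250)² = 45.45.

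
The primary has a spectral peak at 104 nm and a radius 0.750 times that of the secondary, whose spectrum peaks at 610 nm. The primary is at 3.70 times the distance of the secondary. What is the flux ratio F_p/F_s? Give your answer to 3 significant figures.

48.6

Wien's law: T_p/T_s = λ_s/λ_p = 610/104 = 5.865.
L_p/L_s = (R_p/R_s)²(T_p/T_s)⁴ = (0.750)²(5.865)⁴ = 665.7.
F_p/F_s = (L_p/L_s)/(d_p/d_s)² = 665.7/(3.70)² = 48.63.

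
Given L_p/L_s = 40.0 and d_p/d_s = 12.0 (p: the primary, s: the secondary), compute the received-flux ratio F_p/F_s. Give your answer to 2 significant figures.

F = L/(4πd²), so F_p/F_s = (L_p/L_s) / (d_p/d_s)²
= 40.0 / (12.0)² = 40.0 / 144.0 = 0.2778.

0.28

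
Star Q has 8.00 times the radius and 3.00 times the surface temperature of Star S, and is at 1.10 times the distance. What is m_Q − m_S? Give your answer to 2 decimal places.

-9.08

L_Q/L_S = (8.00)²(3.00)⁴ = 5184.
F_Q/F_S = (L_Q/L_S)/(d_Q/d_S)² = 5184/1.210 = 4284.
m_Q − m_S = −2.5 log₁₀(4284) = -9.08.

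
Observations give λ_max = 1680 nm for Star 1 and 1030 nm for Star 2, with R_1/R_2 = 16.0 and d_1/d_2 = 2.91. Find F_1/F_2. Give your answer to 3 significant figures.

4.27

Wien's law: T_1/T_2 = λ_2/λ_1 = 1030/1680 = 0.6131.
L_1/L_2 = (R_1/R_2)²(T_1/T_2)⁴ = (16.0)²(0.6131)⁴ = 36.17.
F_1/F_2 = (L_1/L_2)/(d_1/d_2)² = 36.17/(2.91)² = 4.271.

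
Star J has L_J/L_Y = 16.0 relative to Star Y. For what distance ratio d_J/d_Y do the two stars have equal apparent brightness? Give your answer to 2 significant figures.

4.0

Equal flux requires L_J/d_J² = L_Y/d_Y², so d_J/d_Y = √(L_J/L_Y)
= √(16.0) = 4.000.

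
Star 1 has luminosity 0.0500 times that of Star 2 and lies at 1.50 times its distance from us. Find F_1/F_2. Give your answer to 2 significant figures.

F = L/(4πd²), so F_1/F_2 = (L_1/L_2) / (d_1/d_2)²
= 0.0500 / (1.50)² = 0.0500 / 2.250 = 0.02222.

0.022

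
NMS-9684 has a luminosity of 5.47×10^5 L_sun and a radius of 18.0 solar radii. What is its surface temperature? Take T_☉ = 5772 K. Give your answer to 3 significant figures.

T/T_☉ = (L/L_☉)^(1/4) / (R/R_☉)^(1/2)
T = 5772 × (5.47×10^5)^(1/4) / √(18.0) = 5772 × 27.20 / 4.243 = 3.700×10^4 K.

3.70×10^4 K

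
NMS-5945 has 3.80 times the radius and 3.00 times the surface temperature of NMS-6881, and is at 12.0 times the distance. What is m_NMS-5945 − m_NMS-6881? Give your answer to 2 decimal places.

-2.27

L_NMS-5945/L_NMS-6881 = (3.80)²(3.00)⁴ = 1170.
F_NMS-5945/F_NMS-6881 = (L_NMS-5945/L_NMS-6881)/(d_NMS-5945/d_NMS-6881)² = 1170/144.0 = 8.122.
m_NMS-5945 − m_NMS-6881 = −2.5 log₁₀(8.122) = -2.27.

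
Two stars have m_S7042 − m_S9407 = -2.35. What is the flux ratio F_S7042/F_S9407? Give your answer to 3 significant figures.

F_S7042/F_S9407 = 10^(−(m_S7042 − m_S9407)/2.5) = 10^(2.35/2.5) = 10^0.940 = 8.710.

8.71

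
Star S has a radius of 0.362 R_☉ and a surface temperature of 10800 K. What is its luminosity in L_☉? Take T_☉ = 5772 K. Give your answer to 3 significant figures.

1.61 L_☉

L/L_☉ = (R/R_☉)² (T/T_☉)⁴ = (0.362)² × (10800/5772)⁴
       = 0.1310 × (1.871)⁴ = 0.1310 × 12.26 = 1.606.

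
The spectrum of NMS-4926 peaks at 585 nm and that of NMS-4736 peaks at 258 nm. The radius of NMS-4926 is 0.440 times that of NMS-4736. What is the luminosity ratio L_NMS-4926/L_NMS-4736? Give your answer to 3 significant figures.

0.00732

Wien's law gives T ∝ 1/λ_max, so T_NMS-4926/T_NMS-4736 = λ_NMS-4736/λ_NMS-4926 = 258/585 = 0.4410.
Then L ∝ R²T⁴ gives L_NMS-4926/L_NMS-4736 = (0.440)² × (0.4410)⁴ = 0.1936 × 0.03783 = 0.007324.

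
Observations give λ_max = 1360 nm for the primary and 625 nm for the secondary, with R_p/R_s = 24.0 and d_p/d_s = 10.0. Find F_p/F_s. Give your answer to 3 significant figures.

0.257

Wien's law: T_p/T_s = λ_s/λ_p = 625/1360 = 0.4596.
L_p/L_s = (R_p/R_s)²(T_p/T_s)⁴ = (24.0)²(0.4596)⁴ = 25.69.
F_p/F_s = (L_p/L_s)/(d_p/d_s)² = 25.69/(10.0)² = 0.2569.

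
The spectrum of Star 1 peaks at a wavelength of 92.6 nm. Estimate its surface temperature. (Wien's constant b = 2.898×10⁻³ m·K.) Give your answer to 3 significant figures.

3.13×10^4 K

T = b/λ_max = 2.898×10⁻³ / (92.6×10⁻⁹) = 3.130×10^4 K.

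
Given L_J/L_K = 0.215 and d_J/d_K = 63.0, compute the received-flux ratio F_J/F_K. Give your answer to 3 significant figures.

F = L/(4πd²), so F_J/F_K = (L_J/L_K) / (d_J/d_K)²
= 0.215 / (63.0)² = 0.215 / 3969 = 5.417×10^-5.

5.42×10^-5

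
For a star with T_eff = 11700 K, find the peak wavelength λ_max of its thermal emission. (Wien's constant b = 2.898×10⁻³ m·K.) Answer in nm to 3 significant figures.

λ_max = b/T = 2.898×10⁻³ / 11700 = 2.48×10^-7 m = 247.7 nm.

248 nm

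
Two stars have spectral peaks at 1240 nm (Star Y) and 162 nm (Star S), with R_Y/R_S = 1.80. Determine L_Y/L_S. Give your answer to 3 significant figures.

Wien's law gives T ∝ 1/λ_max, so T_Y/T_S = λ_S/λ_Y = 162/1240 = 0.1306.
Then L ∝ R²T⁴ gives L_Y/L_S = (1.80)² × (0.1306)⁴ = 3.240 × 2.913×10^-4 = 9.439×10^-4.

9.44×10^-4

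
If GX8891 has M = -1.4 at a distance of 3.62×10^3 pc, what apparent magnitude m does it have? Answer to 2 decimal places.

11.39

m = M + 5 log₁₀(d/10 pc) = -1.4 + 5 log₁₀(3.62×10^3/10)
  = -1.4 + 5 × 2.559 = -1.4 + 12.79 = 11.39.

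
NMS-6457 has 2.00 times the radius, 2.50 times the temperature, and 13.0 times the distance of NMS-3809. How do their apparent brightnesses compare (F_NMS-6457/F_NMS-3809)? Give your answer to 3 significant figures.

0.925

L_NMS-6457/L_NMS-3809 = (R_NMS-6457/R_NMS-3809)²(T_NMS-6457/T_NMS-3809)⁴ = (2.00)² × (2.50)⁴ = 156.2.
F_NMS-6457/F_NMS-3809 = (L_NMS-6457/L_NMS-3809)/(d_NMS-6457/d_NMS-3809)² = 156.2 / (13.0)² = 0.9246.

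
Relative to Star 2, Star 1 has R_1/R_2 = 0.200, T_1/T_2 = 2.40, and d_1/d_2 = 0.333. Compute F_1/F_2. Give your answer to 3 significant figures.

12.0

L_1/L_2 = (R_1/R_2)²(T_1/T_2)⁴ = (0.200)² × (2.40)⁴ = 1.327.
F_1/F_2 = (L_1/L_2)/(d_1/d_2)² = 1.327 / (0.333)² = 11.97.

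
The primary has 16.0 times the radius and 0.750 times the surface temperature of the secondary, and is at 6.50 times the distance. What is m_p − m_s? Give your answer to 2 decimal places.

-0.71

L_p/L_s = (16.0)²(0.750)⁴ = 81.00.
F_p/F_s = (L_p/L_s)/(d_p/d_s)² = 81.00/42.25 = 1.917.
m_p − m_s = −2.5 log₁₀(1.917) = -0.71.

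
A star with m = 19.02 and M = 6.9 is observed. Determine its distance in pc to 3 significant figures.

m − M = 5 log₁₀(d/10 pc)
19.02 − (6.9) = 12.12 = 5 log₁₀(d/10)
d = 10 × 10^(12.12/5) = 10 × 10^2.424 = 2655 pc.

2.65×10^3 pc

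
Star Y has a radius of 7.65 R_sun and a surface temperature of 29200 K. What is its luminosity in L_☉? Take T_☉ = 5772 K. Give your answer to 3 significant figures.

3.83×10^4 L_☉

L/L_☉ = (R/R_☉)² (T/T_☉)⁴ = (7.65)² × (29200/5772)⁴
       = 58.52 × (5.059)⁴ = 58.52 × 655.0 = 3.833×10^4.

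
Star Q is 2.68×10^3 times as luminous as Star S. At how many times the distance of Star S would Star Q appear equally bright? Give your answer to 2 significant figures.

Equal flux requires L_Q/d_Q² = L_S/d_S², so d_Q/d_S = √(L_Q/L_S)
= √(2.68×10^3) = 51.77.

52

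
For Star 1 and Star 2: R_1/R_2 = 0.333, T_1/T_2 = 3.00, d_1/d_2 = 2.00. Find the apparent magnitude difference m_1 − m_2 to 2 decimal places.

L_1/L_2 = (0.333)²(3.00)⁴ = 8.982.
F_1/F_2 = (L_1/L_2)/(d_1/d_2)² = 8.982/4.000 = 2.246.
m_1 − m_2 = −2.5 log₁₀(2.246) = -0.88.

-0.88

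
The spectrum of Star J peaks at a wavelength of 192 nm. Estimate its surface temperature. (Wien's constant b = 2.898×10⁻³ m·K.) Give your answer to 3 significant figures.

1.51×10^4 K

T = b/λ_max = 2.898×10⁻³ / (192×10⁻⁹) = 1.509×10^4 K.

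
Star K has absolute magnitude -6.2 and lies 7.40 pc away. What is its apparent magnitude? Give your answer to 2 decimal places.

m = M + 5 log₁₀(d/10 pc) = -6.2 + 5 log₁₀(7.40/10)
  = -6.2 + 5 × -0.131 = -6.2 + -0.65 = -6.85.

-6.85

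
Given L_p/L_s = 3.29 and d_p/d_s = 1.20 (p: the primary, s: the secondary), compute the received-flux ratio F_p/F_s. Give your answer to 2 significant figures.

F = L/(4πd²), so F_p/F_s = (L_p/L_s) / (d_p/d_s)²
= 3.29 / (1.20)² = 3.29 / 1.440 = 2.285.

2.3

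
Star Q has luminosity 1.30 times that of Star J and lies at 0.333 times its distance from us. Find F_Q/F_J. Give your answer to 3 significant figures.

F = L/(4πd²), so F_Q/F_J = (L_Q/L_J) / (d_Q/d_J)²
= 1.30 / (0.333)² = 1.30 / 0.1109 = 11.72.

11.7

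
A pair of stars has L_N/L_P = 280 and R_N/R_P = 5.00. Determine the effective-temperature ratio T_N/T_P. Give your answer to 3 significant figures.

L ∝ R²T⁴ gives T ∝ (L/R²)^(1/4), so
T_N/T_P = (280 / 5.00²)^(1/4) = (11.20)^(1/4) = 1.829.

1.83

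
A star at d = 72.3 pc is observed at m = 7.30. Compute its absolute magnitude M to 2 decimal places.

3.00

M = m − 5 log₁₀(d/10 pc) = 7.30 − 5 log₁₀(72.3/10)
  = 7.30 − 5 × 0.859 = 7.30 − 4.30 = 3.00.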